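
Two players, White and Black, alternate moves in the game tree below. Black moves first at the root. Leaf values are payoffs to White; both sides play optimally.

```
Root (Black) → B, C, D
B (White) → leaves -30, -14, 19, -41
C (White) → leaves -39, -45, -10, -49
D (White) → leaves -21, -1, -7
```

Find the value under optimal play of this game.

-10

B (White): max(-30, -14, 19, -41) = 19
C (White): max(-39, -45, -10, -49) = -10
D (White): max(-21, -1, -7) = -1
Root (Black): min(19, -10, -1) = -10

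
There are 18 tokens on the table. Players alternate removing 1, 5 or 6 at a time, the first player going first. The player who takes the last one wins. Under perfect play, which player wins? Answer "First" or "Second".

Positions where the player to move wins (W) vs loses (L):
i:   0  1  2  3  4  5  6  7  8  9 10 11 12 13 14 15 16 17 18
     L  W  L  W  L  W  W  W  W  W  W  L  W  L  W  L  W  W  W
Position 18 is W, so the first player wins.

First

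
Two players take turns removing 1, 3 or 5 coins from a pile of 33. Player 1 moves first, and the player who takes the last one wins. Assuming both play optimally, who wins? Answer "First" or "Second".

First

Mark each pile size as W (mover wins) or L (mover loses):
i:   0  1  2  3  4  5  6  7  8  9 10 11 12 13 14 15 16 17 18 19 20 21 22 23 24 25 26 27 28 29 30 31 32 33
     L  W  L  W  L  W  L  W  L  W  L  W  L  W  L  W  L  W  L  W  L  W  L  W  L  W  L  W  L  W  L  W  L  W
Position 33 is W, so the first player wins.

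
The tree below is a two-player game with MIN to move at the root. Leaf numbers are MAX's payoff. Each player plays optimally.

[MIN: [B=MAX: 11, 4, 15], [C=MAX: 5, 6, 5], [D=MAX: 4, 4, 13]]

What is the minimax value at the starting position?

B (MAX): max(11, 4, 15) = 15
C (MAX): max(5, 6, 5) = 6
D (MAX): max(4, 4, 13) = 13
Root (MIN): min(15, 6, 13) = 6

6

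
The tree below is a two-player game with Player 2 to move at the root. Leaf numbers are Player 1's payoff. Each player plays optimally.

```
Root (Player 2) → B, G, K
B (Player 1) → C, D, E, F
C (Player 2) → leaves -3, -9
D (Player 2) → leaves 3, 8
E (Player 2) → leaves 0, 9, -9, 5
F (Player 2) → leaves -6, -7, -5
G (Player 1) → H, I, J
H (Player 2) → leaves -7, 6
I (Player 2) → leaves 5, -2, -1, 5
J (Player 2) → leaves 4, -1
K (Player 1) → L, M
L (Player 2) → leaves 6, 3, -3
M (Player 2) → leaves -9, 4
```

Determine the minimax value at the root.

C (Player 2): min(-3, -9) = -9
D (Player 2): min(3, 8) = 3
E (Player 2): min(0, 9, -9, 5) = -9
F (Player 2): min(-6, -7, -5) = -7
B (Player 1): max(-9, 3, -9, -7) = 3
H (Player 2): min(-7, 6) = -7
I (Player 2): min(5, -2, -1, 5) = -2
J (Player 2): min(4, -1) = -1
G (Player 1): max(-7, -2, -1) = -1
L (Player 2): min(6, 3, -3) = -3
M (Player 2): min(-9, 4) = -9
K (Player 1): max(-3, -9) = -3
Root (Player 2): min(3, -1, -3) = -3

-3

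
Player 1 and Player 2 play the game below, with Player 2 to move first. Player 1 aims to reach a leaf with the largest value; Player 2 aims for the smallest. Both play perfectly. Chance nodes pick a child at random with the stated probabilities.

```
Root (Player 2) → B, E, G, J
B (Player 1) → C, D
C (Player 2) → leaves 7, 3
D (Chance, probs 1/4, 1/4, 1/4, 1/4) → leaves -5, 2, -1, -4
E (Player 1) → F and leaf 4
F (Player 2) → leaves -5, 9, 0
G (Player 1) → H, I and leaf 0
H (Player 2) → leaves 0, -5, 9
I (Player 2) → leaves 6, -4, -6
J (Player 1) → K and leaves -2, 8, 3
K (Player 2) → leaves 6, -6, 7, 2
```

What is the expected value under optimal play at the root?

C (Player 2): min(7, 3) = 3
D (Chance): 1/4·-5 + 1/4·2 + 1/4·-1 + 1/4·-4 = -2
B (Player 1): max(3, -2) = 3
F (Player 2): min(-5, 9, 0) = -5
E (Player 1): max(-5, 4) = 4
H (Player 2): min(0, -5, 9) = -5
I (Player 2): min(6, -4, -6) = -6
G (Player 1): max(-5, -6, 0) = 0
K (Player 2): min(6, -6, 7, 2) = -6
J (Player 1): max(-6, -2, 8, 3) = 8
Root (Player 2): min(3, 4, 0, 8) = 0

0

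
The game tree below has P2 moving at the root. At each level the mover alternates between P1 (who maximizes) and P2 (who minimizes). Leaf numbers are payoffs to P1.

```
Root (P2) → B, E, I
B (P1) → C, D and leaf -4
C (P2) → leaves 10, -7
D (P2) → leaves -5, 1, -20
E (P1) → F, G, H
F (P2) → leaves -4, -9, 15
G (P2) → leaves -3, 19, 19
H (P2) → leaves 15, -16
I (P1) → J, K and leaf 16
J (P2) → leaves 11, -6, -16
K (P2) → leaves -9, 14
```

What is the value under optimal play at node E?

-3

F: min(-4, -9, 15) = -9
G: min(-3, 19, 19) = -3
H: min(15, -16) = -16
E: max(-9, -3, -16) = -3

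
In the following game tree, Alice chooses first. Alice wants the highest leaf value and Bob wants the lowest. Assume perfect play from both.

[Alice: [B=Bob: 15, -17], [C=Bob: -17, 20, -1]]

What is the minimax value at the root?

-17

B (Bob): min(15, -17) = -17
C (Bob): min(-17, 20, -1) = -17
Root (Alice): max(-17, -17) = -17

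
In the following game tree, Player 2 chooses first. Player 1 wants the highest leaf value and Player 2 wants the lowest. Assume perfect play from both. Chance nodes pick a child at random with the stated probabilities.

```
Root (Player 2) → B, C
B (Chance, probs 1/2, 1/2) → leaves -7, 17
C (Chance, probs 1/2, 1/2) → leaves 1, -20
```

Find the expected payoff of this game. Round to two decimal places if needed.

B (Chance): 1/2·-7 + 1/2·17 = 5
C (Chance): 1/2·1 + 1/2·-20 = -9.5
Root (Player 2): min(5, -9.5) = -9.5

-9.5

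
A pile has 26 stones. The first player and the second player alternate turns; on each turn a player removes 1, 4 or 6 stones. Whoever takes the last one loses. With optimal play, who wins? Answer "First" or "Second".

Compute winning (W) and losing (L) positions by backward induction:
i:   0  1  2  3  4  5  6  7  8  9 10 11 12 13 14 15 16 17 18 19 20 21 22 23 24 25 26
     W  L  W  L  W  W  L  W  L  W  W  L  W  L  W  W  L  W  L  W  W  L  W  L  W  W  L
Position 26 is L, so the second player wins.

Second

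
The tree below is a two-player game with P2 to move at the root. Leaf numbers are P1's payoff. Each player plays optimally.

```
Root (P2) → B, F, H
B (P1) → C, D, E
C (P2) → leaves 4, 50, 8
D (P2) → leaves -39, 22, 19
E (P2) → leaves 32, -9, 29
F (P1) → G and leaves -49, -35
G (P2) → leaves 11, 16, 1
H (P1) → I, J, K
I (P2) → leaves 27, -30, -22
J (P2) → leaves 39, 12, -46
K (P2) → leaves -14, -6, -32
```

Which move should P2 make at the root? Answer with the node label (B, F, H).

H

C (P2): min(4, 50, 8) = 4
D (P2): min(-39, 22, 19) = -39
E (P2): min(32, -9, 29) = -9
B (P1): max(4, -39, -9) = 4
G (P2): min(11, 16, 1) = 1
F (P1): max(1, -49, -35) = 1
I (P2): min(27, -30, -22) = -30
J (P2): min(39, 12, -46) = -46
K (P2): min(-14, -6, -32) = -32
H (P1): max(-30, -46, -32) = -30
Root (P2): min(4, 1, -30) = -30
P2 picks the child with the lowest value: H (value -30).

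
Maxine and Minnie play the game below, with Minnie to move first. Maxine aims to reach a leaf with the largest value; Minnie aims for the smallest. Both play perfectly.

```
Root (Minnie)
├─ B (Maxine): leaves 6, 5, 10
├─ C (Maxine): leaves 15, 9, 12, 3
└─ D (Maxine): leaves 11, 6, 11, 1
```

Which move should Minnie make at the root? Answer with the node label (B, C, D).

B (Maxine): max(6, 5, 10) = 10
C (Maxine): max(15, 9, 12, 3) = 15
D (Maxine): max(11, 6, 11, 1) = 11
Root (Minnie): min(10, 15, 11) = 10
Minnie picks the child with the lowest value: B (value 10).

B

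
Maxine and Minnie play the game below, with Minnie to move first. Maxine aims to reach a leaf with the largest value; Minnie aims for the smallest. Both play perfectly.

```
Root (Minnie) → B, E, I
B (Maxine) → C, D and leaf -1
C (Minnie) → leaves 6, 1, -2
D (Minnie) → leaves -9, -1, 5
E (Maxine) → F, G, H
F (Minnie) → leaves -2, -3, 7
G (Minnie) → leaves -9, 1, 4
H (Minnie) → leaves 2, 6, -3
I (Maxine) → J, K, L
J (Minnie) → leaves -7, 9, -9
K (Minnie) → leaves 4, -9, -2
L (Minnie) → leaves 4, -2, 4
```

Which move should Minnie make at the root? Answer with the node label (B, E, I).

C (Minnie): min(6, 1, -2) = -2
D (Minnie): min(-9, -1, 5) = -9
B (Maxine): max(-2, -9, -1) = -1
F (Minnie): min(-2, -3, 7) = -3
G (Minnie): min(-9, 1, 4) = -9
H (Minnie): min(2, 6, -3) = -3
E (Maxine): max(-3, -9, -3) = -3
J (Minnie): min(-7, 9, -9) = -9
K (Minnie): min(4, -9, -2) = -9
L (Minnie): min(4, -2, 4) = -2
I (Maxine): max(-9, -9, -2) = -2
Root (Minnie): min(-1, -3, -2) = -3
Minnie picks the child with the lowest value: E (value -3).

E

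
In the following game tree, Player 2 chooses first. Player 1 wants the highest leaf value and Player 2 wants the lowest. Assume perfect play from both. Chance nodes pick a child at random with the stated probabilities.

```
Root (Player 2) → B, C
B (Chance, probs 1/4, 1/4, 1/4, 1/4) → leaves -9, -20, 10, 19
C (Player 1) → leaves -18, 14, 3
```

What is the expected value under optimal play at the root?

0

B (Chance): 1/4·-9 + 1/4·-20 + 1/4·10 + 1/4·19 = 0
C (Player 1): max(-18, 14, 3) = 14
Root (Player 2): min(0, 14) = 0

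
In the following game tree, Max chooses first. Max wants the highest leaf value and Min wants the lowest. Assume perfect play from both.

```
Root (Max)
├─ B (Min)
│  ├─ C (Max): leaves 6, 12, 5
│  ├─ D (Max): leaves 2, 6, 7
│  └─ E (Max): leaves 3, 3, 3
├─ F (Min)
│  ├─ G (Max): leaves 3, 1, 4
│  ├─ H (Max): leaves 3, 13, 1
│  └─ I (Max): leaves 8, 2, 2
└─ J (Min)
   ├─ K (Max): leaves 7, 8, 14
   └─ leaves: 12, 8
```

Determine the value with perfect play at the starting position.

8

C (Max): max(6, 12, 5) = 12
D (Max): max(2, 6, 7) = 7
E (Max): max(3, 3, 3) = 3
B (Min): min(12, 7, 3) = 3
G (Max): max(3, 1, 4) = 4
H (Max): max(3, 13, 1) = 13
I (Max): max(8, 2, 2) = 8
F (Min): min(4, 13, 8) = 4
K (Max): max(7, 8, 14) = 14
J (Min): min(14, 12, 8) = 8
Root (Max): max(3, 4, 8) = 8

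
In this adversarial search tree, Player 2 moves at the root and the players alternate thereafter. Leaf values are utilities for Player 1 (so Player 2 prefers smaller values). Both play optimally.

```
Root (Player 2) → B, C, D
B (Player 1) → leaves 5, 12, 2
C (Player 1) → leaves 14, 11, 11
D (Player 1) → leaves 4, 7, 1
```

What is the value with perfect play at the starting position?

7

B (Player 1): max(5, 12, 2) = 12
C (Player 1): max(14, 11, 11) = 14
D (Player 1): max(4, 7, 1) = 7
Root (Player 2): min(12, 14, 7) = 7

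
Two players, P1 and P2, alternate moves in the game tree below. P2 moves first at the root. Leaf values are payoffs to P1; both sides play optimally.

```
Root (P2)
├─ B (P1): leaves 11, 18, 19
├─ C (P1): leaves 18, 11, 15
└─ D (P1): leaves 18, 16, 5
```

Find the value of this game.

B (P1): max(11, 18, 19) = 19
C (P1): max(18, 11, 15) = 18
D (P1): max(18, 16, 5) = 18
Root (P2): min(19, 18, 18) = 18

18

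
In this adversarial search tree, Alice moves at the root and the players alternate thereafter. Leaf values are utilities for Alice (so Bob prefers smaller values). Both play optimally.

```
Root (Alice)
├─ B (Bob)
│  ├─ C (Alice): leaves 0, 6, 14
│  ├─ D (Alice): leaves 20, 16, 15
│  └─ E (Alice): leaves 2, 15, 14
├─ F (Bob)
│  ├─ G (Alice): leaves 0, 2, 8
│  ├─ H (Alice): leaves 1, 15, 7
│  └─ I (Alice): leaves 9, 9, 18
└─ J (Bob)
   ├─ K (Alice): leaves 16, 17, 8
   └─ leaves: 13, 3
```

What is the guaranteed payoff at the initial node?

C (Alice): max(0, 6, 14) = 14
D (Alice): max(20, 16, 15) = 20
E (Alice): max(2, 15, 14) = 15
B (Bob): min(14, 20, 15) = 14
G (Alice): max(0, 2, 8) = 8
H (Alice): max(1, 15, 7) = 15
I (Alice): max(9, 9, 18) = 18
F (Bob): min(8, 15, 18) = 8
K (Alice): max(16, 17, 8) = 17
J (Bob): min(17, 13, 3) = 3
Root (Alice): max(14, 8, 3) = 14

14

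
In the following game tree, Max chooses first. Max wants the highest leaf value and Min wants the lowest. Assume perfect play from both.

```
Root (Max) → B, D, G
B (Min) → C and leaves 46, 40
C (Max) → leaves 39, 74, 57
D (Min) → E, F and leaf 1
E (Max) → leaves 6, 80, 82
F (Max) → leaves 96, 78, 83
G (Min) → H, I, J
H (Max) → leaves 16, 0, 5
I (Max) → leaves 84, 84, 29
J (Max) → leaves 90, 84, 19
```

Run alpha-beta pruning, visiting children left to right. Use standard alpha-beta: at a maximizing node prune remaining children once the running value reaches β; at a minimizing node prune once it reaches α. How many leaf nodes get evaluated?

13

C [α=-∞,β=+∞]: v=74
B [α=-∞,β=+∞]: v=40
E [α=40,β=+∞]: v=82
F [α=40,β=82]: v=96 after child 1 ≥ β → β-cutoff, skip 2
D [α=40,β=+∞]: v=1
H [α=40,β=+∞]: v=16
G [α=40,β=+∞]: v=16 after child 1 ≤ α → α-cutoff, skip 2
Root [α=-∞,β=+∞]: v=40
Leaves evaluated: 13 of 21.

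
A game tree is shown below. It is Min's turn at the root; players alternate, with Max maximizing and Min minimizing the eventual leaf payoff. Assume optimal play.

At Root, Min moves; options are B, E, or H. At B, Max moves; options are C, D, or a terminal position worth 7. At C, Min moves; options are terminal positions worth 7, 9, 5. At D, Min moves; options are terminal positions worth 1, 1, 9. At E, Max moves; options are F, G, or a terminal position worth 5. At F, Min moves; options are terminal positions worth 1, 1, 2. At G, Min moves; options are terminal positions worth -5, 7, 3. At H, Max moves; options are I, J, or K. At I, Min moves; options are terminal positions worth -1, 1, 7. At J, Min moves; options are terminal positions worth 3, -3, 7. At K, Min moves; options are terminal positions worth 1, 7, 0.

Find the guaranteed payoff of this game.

C (Min): min(7, 9, 5) = 5
D (Min): min(1, 1, 9) = 1
B (Max): max(5, 1, 7) = 7
F (Min): min(1, 1, 2) = 1
G (Min): min(-5, 7, 3) = -5
E (Max): max(1, -5, 5) = 5
I (Min): min(-1, 1, 7) = -1
J (Min): min(3, -3, 7) = -3
K (Min): min(1, 7, 0) = 0
H (Max): max(-1, -3, 0) = 0
Root (Min): min(7, 5, 0) = 0

0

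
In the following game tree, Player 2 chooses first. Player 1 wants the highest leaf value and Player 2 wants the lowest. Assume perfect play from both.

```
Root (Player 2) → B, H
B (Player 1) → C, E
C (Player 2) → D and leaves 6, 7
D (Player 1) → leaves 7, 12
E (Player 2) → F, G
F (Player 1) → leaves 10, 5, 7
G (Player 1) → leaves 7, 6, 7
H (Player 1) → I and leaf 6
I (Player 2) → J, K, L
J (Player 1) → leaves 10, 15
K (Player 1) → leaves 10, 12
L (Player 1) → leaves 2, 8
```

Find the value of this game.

D (Player 1): max(7, 12) = 12
C (Player 2): min(12, 6, 7) = 6
F (Player 1): max(10, 5, 7) = 10
G (Player 1): max(7, 6, 7) = 7
E (Player 2): min(10, 7) = 7
B (Player 1): max(6, 7) = 7
J (Player 1): max(10, 15) = 15
K (Player 1): max(10, 12) = 12
L (Player 1): max(2, 8) = 8
I (Player 2): min(15, 12, 8) = 8
H (Player 1): max(8, 6) = 8
Root (Player 2): min(7, 8) = 7

7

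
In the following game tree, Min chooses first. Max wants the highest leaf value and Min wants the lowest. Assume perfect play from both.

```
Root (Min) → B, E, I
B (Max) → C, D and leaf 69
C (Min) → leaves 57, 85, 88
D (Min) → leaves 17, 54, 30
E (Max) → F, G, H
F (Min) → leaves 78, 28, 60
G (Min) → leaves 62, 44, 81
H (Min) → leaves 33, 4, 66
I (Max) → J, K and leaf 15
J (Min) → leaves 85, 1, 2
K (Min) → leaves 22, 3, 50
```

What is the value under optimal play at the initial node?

15

C (Min): min(57, 85, 88) = 57
D (Min): min(17, 54, 30) = 17
B (Max): max(57, 17, 69) = 69
F (Min): min(78, 28, 60) = 28
G (Min): min(62, 44, 81) = 44
H (Min): min(33, 4, 66) = 4
E (Max): max(28, 44, 4) = 44
J (Min): min(85, 1, 2) = 1
K (Min): min(22, 3, 50) = 3
I (Max): max(1, 3, 15) = 15
Root (Min): min(69, 44, 15) = 15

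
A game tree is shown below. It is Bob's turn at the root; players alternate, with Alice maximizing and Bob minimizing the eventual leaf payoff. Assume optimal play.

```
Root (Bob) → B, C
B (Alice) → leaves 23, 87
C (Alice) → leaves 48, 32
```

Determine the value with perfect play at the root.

B (Alice): max(23, 87) = 87
C (Alice): max(48, 32) = 48
Root (Bob): min(87, 48) = 48

48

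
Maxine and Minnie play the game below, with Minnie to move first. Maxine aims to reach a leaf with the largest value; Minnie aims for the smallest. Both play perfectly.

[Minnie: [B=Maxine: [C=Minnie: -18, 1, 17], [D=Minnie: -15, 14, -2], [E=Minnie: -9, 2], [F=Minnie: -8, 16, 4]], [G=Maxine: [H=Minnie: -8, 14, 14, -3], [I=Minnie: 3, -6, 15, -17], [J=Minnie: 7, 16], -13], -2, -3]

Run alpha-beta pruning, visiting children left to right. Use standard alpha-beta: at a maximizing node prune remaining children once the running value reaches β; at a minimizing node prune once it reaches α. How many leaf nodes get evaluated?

C [α=-∞,β=+∞]: v=-18
D [α=-18,β=+∞]: v=-15
E [α=-15,β=+∞]: v=-9
F [α=-9,β=+∞]: v=-8
B [α=-∞,β=+∞]: v=-8
H [α=-∞,β=-8]: v=-8
G [α=-∞,β=-8]: v=-8 after child 1 ≥ β → β-cutoff, skip 3
Root [α=-∞,β=+∞]: v=-8
Leaves evaluated: 17 of 24.

17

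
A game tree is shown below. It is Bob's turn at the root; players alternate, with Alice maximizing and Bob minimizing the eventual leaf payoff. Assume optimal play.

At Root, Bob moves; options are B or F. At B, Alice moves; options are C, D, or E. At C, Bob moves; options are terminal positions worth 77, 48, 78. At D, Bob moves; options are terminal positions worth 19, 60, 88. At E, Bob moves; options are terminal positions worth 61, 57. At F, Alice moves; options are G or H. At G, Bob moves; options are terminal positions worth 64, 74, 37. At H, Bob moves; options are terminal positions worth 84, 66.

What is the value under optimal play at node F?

G: min(64, 74, 37) = 37
H: min(84, 66) = 66
F: max(37, 66) = 66

66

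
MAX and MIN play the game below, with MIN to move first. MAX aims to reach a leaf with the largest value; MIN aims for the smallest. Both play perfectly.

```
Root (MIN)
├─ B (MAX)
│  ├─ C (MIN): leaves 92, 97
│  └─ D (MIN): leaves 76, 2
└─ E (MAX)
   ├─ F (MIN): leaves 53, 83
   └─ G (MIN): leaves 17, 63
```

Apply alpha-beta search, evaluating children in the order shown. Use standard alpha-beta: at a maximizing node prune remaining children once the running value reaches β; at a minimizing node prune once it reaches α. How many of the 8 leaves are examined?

C [α=-∞,β=+∞]: v=92
D [α=92,β=+∞]: v=76 after child 1 ≤ α → α-cutoff, skip 1
B [α=-∞,β=+∞]: v=92
F [α=-∞,β=92]: v=53
G [α=53,β=92]: v=17 after child 1 ≤ α → α-cutoff, skip 1
E [α=-∞,β=92]: v=53
Root [α=-∞,β=+∞]: v=53
Leaves evaluated: 6 of 8.

6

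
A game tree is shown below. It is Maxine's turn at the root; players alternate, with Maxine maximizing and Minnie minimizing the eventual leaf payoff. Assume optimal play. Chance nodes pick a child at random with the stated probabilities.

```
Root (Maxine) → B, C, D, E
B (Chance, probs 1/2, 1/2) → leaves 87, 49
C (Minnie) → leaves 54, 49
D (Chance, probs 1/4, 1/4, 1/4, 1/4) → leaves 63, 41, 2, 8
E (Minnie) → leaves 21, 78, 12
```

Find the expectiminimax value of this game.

B (Chance): 1/2·87 + 1/2·49 = 68
C (Minnie): min(54, 49) = 49
D (Chance): 1/4·63 + 1/4·41 + 1/4·2 + 1/4·8 = 28.5
E (Minnie): min(21, 78, 12) = 12
Root (Maxine): max(68, 49, 28.5, 12) = 68

68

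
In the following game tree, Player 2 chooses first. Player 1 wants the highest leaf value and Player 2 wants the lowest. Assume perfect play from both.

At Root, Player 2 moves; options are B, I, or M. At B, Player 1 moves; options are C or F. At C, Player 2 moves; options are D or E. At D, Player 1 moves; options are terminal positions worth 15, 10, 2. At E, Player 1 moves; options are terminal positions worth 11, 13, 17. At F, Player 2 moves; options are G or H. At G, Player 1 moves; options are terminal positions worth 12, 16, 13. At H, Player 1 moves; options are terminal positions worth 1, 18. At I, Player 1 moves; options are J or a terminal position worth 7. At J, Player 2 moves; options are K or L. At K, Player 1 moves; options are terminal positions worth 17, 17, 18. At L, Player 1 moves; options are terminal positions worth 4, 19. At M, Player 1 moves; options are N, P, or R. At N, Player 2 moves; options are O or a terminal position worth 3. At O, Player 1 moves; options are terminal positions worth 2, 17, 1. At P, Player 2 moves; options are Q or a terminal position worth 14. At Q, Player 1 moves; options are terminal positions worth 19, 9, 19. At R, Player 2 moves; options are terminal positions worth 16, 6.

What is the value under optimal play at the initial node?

14

D (Player 1): max(15, 10, 2) = 15
E (Player 1): max(11, 13, 17) = 17
C (Player 2): min(15, 17) = 15
G (Player 1): max(12, 16, 13) = 16
H (Player 1): max(1, 18) = 18
F (Player 2): min(16, 18) = 16
B (Player 1): max(15, 16) = 16
K (Player 1): max(17, 17, 18) = 18
L (Player 1): max(4, 19) = 19
J (Player 2): min(18, 19) = 18
I (Player 1): max(18, 7) = 18
O (Player 1): max(2, 17, 1) = 17
N (Player 2): min(17, 3) = 3
Q (Player 1): max(19, 9, 19) = 19
P (Player 2): min(19, 14) = 14
R (Player 2): min(16, 6) = 6
M (Player 1): max(3, 14, 6) = 14
Root (Player 2): min(16, 18, 14) = 14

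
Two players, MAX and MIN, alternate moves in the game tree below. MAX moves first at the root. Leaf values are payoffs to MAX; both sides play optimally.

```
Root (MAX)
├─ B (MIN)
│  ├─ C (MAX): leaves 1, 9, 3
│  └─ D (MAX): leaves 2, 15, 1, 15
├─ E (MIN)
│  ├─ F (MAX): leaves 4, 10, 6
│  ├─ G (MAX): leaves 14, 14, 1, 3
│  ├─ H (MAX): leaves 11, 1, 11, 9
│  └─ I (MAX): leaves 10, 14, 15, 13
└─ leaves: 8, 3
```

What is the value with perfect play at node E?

10

F: max(4, 10, 6) = 10
G: max(14, 14, 1, 3) = 14
H: max(11, 1, 11, 9) = 11
I: max(10, 14, 15, 13) = 15
E: min(10, 14, 11, 15) = 10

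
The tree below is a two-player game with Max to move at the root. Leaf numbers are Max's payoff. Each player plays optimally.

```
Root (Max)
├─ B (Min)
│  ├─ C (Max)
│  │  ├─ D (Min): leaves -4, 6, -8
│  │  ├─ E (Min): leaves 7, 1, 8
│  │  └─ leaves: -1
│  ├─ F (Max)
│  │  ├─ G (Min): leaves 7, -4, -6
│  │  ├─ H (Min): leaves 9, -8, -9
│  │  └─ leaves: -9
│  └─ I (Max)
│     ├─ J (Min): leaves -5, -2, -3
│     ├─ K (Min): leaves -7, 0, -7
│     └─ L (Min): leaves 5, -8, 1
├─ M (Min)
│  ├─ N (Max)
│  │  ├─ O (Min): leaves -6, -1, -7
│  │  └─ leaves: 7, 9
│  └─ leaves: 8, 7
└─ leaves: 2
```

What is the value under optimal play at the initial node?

7

D (Min): min(-4, 6, -8) = -8
E (Min): min(7, 1, 8) = 1
C (Max): max(-8, 1, -1) = 1
G (Min): min(7, -4, -6) = -6
H (Min): min(9, -8, -9) = -9
F (Max): max(-6, -9, -9) = -6
J (Min): min(-5, -2, -3) = -5
K (Min): min(-7, 0, -7) = -7
L (Min): min(5, -8, 1) = -8
I (Max): max(-5, -7, -8) = -5
B (Min): min(1, -6, -5) = -6
O (Min): min(-6, -1, -7) = -7
N (Max): max(-7, 7, 9) = 9
M (Min): min(9, 8, 7) = 7
Root (Max): max(-6, 7, 2) = 7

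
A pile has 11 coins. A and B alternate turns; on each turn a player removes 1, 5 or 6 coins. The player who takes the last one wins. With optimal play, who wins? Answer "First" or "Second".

W/L table (W = player to move can force a win):
i:   0  1  2  3  4  5  6  7  8  9 10 11
     L  W  L  W  L  W  W  W  W  W  W  L
Position 11 is L, so the second player wins.

Second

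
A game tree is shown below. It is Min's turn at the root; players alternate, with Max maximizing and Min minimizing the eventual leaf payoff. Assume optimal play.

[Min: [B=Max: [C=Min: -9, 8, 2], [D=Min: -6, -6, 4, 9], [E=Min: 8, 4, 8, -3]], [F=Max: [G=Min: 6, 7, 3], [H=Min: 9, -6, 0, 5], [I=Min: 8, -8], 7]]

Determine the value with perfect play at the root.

-3

C (Min): min(-9, 8, 2) = -9
D (Min): min(-6, -6, 4, 9) = -6
E (Min): min(8, 4, 8, -3) = -3
B (Max): max(-9, -6, -3) = -3
G (Min): min(6, 7, 3) = 3
H (Min): min(9, -6, 0, 5) = -6
I (Min): min(8, -8) = -8
F (Max): max(3, -6, -8, 7) = 7
Root (Min): min(-3, 7) = -3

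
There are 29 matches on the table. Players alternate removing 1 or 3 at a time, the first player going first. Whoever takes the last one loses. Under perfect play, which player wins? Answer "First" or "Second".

Second

W/L table (W = player to move can force a win):
i:   0  1  2  3  4  5  6  7  8  9 10 11 12 13 14 15 16 17 18 19 20 21 22 23 24 25 26 27 28 29
     W  L  W  L  W  L  W  L  W  L  W  L  W  L  W  L  W  L  W  L  W  L  W  L  W  L  W  L  W  L
Position 29 is L, so the second player wins.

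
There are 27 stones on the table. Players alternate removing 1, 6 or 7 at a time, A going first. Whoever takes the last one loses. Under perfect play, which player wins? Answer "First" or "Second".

Second

W/L table (W = player to move can force a win):
i:   0  1  2  3  4  5  6  7  8  9 10 11 12 13 14 15 16 17 18 19 20 21 22 23 24 25 26 27
     W  L  W  L  W  L  W  W  W  W  W  W  W  L  W  L  W  L  W  W  W  W  W  W  W  L  W  L
Position 27 is L, so the second player wins.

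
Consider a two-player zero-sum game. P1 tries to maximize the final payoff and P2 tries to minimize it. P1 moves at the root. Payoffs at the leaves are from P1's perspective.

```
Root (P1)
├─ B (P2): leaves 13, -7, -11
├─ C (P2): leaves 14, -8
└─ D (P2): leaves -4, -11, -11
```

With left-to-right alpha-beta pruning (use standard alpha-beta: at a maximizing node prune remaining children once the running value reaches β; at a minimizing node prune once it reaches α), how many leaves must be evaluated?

B [α=-∞,β=+∞]: v=-11
C [α=-11,β=+∞]: v=-8
D [α=-8,β=+∞]: v=-11 after child 2 ≤ α → α-cutoff, skip 1
Root [α=-∞,β=+∞]: v=-8
Leaves evaluated: 7 of 8.

7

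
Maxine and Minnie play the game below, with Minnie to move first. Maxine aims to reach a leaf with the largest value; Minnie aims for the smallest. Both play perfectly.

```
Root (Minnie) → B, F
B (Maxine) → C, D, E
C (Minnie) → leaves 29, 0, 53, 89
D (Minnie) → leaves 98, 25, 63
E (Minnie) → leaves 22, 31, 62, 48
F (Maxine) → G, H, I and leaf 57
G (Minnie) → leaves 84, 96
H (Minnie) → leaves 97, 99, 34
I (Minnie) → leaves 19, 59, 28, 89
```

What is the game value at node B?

25

C: min(29, 0, 53, 89) = 0
D: min(98, 25, 63) = 25
E: min(22, 31, 62, 48) = 22
B: max(0, 25, 22) = 25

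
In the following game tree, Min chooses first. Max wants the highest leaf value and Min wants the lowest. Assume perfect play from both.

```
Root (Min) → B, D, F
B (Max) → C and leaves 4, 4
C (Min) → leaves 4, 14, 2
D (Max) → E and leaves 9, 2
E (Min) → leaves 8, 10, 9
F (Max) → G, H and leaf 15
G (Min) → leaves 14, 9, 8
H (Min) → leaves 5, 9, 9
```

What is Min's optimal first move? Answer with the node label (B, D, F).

B

C (Min): min(4, 14, 2) = 2
B (Max): max(2, 4, 4) = 4
E (Min): min(8, 10, 9) = 8
D (Max): max(8, 9, 2) = 9
G (Min): min(14, 9, 8) = 8
H (Min): min(5, 9, 9) = 5
F (Max): max(8, 5, 15) = 15
Root (Min): min(4, 9, 15) = 4
Min picks the child with the lowest value: B (value 4).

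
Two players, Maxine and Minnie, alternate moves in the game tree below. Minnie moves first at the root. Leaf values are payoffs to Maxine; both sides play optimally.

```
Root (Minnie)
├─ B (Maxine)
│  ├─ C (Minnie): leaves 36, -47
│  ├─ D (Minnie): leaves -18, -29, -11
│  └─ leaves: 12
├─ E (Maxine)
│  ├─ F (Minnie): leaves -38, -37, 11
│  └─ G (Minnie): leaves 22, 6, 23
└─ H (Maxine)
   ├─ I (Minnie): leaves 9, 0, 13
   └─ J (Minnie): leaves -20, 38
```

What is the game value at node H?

I: min(9, 0, 13) = 0
J: min(-20, 38) = -20
H: max(0, -20) = 0

0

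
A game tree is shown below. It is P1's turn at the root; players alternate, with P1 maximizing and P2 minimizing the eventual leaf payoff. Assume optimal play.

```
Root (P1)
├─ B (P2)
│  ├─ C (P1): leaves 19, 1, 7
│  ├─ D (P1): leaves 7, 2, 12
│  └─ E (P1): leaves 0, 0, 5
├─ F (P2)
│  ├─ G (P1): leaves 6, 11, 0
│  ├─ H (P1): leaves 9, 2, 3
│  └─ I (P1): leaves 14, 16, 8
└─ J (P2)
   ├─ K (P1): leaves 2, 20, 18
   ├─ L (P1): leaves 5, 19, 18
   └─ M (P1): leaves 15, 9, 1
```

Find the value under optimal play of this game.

C (P1): max(19, 1, 7) = 19
D (P1): max(7, 2, 12) = 12
E (P1): max(0, 0, 5) = 5
B (P2): min(19, 12, 5) = 5
G (P1): max(6, 11, 0) = 11
H (P1): max(9, 2, 3) = 9
I (P1): max(14, 16, 8) = 16
F (P2): min(11, 9, 16) = 9
K (P1): max(2, 20, 18) = 20
L (P1): max(5, 19, 18) = 19
M (P1): max(15, 9, 1) = 15
J (P2): min(20, 19, 15) = 15
Root (P1): max(5, 9, 15) = 15

15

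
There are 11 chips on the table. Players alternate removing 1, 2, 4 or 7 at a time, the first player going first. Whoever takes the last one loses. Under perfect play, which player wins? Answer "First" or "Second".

First

Positions where the player to move wins (W) vs loses (L):
i:   0  1  2  3  4  5  6  7  8  9 10 11
     W  L  W  W  L  W  W  L  W  W  L  W
Position 11 is W, so the first player wins.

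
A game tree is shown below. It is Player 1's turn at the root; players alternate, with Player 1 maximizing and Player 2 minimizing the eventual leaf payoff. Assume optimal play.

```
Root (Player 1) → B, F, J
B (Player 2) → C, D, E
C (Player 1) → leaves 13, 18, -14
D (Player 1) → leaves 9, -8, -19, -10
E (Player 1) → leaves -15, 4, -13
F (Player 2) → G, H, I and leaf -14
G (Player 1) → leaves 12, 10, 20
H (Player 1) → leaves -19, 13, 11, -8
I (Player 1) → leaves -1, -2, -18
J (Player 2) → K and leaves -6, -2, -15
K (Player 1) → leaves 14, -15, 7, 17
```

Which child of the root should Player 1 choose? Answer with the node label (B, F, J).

C (Player 1): max(13, 18, -14) = 18
D (Player 1): max(9, -8, -19, -10) = 9
E (Player 1): max(-15, 4, -13) = 4
B (Player 2): min(18, 9, 4) = 4
G (Player 1): max(12, 10, 20) = 20
H (Player 1): max(-19, 13, 11, -8) = 13
I (Player 1): max(-1, -2, -18) = -1
F (Player 2): min(20, 13, -1, -14) = -14
K (Player 1): max(14, -15, 7, 17) = 17
J (Player 2): min(17, -6, -2, -15) = -15
Root (Player 1): max(4, -14, -15) = 4
Player 1 picks the child with the highest value: B (value 4).

B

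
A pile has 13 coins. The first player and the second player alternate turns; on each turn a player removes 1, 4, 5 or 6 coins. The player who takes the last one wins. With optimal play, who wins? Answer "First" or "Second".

Mark each pile size as W (mover wins) or L (mover loses):
i:   0  1  2  3  4  5  6  7  8  9 10 11 12 13
     L  W  L  W  W  W  W  W  W  L  W  L  W  W
Position 13 is W, so the first player wins.

First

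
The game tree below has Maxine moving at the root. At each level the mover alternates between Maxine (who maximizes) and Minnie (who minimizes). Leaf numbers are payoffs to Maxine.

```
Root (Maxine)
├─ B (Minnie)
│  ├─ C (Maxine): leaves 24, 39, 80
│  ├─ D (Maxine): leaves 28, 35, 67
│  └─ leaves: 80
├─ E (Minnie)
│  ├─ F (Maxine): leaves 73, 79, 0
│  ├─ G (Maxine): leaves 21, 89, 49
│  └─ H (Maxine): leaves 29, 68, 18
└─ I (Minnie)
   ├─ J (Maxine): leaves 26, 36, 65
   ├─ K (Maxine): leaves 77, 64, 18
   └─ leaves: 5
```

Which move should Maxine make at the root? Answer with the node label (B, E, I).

C (Maxine): max(24, 39, 80) = 80
D (Maxine): max(28, 35, 67) = 67
B (Minnie): min(80, 67, 80) = 67
F (Maxine): max(73, 79, 0) = 79
G (Maxine): max(21, 89, 49) = 89
H (Maxine): max(29, 68, 18) = 68
E (Minnie): min(79, 89, 68) = 68
J (Maxine): max(26, 36, 65) = 65
K (Maxine): max(77, 64, 18) = 77
I (Minnie): min(65, 77, 5) = 5
Root (Maxine): max(67, 68, 5) = 68
Maxine picks the child with the highest value: E (value 68).

E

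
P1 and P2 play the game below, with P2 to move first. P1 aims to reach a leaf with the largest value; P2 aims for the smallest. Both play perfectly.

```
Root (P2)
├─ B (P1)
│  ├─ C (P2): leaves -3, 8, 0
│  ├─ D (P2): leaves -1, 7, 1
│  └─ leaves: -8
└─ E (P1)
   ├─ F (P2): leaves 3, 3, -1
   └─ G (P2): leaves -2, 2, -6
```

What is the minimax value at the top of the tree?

-1

C (P2): min(-3, 8, 0) = -3
D (P2): min(-1, 7, 1) = -1
B (P1): max(-3, -1, -8) = -1
F (P2): min(3, 3, -1) = -1
G (P2): min(-2, 2, -6) = -6
E (P1): max(-1, -6) = -1
Root (P2): min(-1, -1) = -1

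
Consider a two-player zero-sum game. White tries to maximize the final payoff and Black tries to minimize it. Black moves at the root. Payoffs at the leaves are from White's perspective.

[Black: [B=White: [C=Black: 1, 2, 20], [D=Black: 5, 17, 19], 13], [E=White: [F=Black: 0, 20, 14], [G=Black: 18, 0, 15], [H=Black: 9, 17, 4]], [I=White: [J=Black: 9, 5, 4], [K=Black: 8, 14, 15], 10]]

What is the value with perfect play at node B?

13

C: min(1, 2, 20) = 1
D: min(5, 17, 19) = 5
B: max(1, 5, 13) = 13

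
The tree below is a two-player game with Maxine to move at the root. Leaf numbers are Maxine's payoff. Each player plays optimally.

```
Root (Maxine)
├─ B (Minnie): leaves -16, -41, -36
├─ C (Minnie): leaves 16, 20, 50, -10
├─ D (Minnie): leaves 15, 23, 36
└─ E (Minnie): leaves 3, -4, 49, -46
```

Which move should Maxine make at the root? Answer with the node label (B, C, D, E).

D

B (Minnie): min(-16, -41, -36) = -41
C (Minnie): min(16, 20, 50, -10) = -10
D (Minnie): min(15, 23, 36) = 15
E (Minnie): min(3, -4, 49, -46) = -46
Root (Maxine): max(-41, -10, 15, -46) = 15
Maxine picks the child with the highest value: D (value 15).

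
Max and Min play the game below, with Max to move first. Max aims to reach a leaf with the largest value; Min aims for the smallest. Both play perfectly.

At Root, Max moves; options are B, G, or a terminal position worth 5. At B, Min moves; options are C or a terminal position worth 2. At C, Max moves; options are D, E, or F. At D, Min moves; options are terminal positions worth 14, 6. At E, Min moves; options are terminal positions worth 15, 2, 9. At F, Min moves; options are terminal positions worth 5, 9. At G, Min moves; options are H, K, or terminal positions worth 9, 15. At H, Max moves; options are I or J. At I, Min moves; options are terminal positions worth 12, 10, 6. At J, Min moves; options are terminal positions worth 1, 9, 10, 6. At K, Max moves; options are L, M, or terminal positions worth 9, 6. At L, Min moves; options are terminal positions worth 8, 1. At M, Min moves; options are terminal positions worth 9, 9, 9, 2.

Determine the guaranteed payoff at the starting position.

6

D (Min): min(14, 6) = 6
E (Min): min(15, 2, 9) = 2
F (Min): min(5, 9) = 5
C (Max): max(6, 2, 5) = 6
B (Min): min(6, 2) = 2
I (Min): min(12, 10, 6) = 6
J (Min): min(1, 9, 10, 6) = 1
H (Max): max(6, 1) = 6
L (Min): min(8, 1) = 1
M (Min): min(9, 9, 9, 2) = 2
K (Max): max(1, 2, 9, 6) = 9
G (Min): min(6, 9, 9, 15) = 6
Root (Max): max(2, 6, 5) = 6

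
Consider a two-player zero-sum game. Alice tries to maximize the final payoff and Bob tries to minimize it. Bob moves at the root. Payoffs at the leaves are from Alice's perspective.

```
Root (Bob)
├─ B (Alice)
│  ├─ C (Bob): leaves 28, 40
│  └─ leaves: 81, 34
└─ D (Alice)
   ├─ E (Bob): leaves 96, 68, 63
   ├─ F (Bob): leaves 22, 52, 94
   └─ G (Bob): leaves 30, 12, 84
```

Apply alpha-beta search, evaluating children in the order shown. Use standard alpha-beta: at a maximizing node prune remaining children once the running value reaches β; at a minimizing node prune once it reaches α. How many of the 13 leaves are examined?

C [α=-∞,β=+∞]: v=28
B [α=-∞,β=+∞]: v=81
E [α=-∞,β=81]: v=63
F [α=63,β=81]: v=22 after child 1 ≤ α → α-cutoff, skip 2
G [α=63,β=81]: v=30 after child 1 ≤ α → α-cutoff, skip 2
D [α=-∞,β=81]: v=63
Root [α=-∞,β=+∞]: v=63
Leaves evaluated: 9 of 13.

9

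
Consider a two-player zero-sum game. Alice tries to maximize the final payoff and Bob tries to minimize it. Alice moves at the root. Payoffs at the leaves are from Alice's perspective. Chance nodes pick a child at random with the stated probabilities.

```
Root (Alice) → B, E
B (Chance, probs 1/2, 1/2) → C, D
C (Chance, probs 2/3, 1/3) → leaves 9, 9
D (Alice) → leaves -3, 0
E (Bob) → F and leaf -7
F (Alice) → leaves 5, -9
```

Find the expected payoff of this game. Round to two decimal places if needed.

C (Chance): 2/3·9 + 1/3·9 = 9
D (Alice): max(-3, 0) = 0
B (Chance): 1/2·9 + 1/2·0 = 4.5
F (Alice): max(5, -9) = 5
E (Bob): min(5, -7) = -7
Root (Alice): max(4.5, -7) = 4.5

4.5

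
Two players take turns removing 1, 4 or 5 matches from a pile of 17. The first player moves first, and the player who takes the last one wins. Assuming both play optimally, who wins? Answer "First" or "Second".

First

Mark each pile size as W (mover wins) or L (mover loses):
i:   0  1  2  3  4  5  6  7  8  9 10 11 12 13 14 15 16 17
     L  W  L  W  W  W  W  W  L  W  L  W  W  W  W  W  L  W
Position 17 is W, so the first player wins.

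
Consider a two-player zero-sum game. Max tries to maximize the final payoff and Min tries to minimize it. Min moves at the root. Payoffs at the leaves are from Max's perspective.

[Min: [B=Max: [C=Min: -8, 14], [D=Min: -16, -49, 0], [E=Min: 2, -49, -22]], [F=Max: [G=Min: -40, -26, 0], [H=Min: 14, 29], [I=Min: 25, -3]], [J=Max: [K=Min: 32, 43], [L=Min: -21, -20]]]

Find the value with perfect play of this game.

C (Min): min(-8, 14) = -8
D (Min): min(-16, -49, 0) = -49
E (Min): min(2, -49, -22) = -49
B (Max): max(-8, -49, -49) = -8
G (Min): min(-40, -26, 0) = -40
H (Min): min(14, 29) = 14
I (Min): min(25, -3) = -3
F (Max): max(-40, 14, -3) = 14
K (Min): min(32, 43) = 32
L (Min): min(-21, -20) = -21
J (Max): max(32, -21) = 32
Root (Min): min(-8, 14, 32) = -8

-8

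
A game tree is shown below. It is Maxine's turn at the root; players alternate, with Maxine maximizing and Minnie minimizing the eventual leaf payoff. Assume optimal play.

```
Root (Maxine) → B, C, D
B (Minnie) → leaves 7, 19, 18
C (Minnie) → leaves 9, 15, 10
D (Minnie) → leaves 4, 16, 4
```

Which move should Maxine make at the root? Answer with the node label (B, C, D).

C

B (Minnie): min(7, 19, 18) = 7
C (Minnie): min(9, 15, 10) = 9
D (Minnie): min(4, 16, 4) = 4
Root (Maxine): max(7, 9, 4) = 9
Maxine picks the child with the highest value: C (value 9).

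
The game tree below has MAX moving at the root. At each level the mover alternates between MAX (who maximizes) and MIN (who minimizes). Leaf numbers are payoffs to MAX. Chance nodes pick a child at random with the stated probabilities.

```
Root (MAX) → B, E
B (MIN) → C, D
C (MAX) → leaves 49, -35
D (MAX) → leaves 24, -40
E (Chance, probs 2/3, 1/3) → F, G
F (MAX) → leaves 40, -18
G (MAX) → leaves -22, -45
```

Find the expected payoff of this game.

C (MAX): max(49, -35) = 49
D (MAX): max(24, -40) = 24
B (MIN): min(49, 24) = 24
F (MAX): max(40, -18) = 40
G (MAX): max(-22, -45) = -22
E (Chance): 2/3·40 + 1/3·-22 = 19.33
Root (MAX): max(24, 19.33) = 24

24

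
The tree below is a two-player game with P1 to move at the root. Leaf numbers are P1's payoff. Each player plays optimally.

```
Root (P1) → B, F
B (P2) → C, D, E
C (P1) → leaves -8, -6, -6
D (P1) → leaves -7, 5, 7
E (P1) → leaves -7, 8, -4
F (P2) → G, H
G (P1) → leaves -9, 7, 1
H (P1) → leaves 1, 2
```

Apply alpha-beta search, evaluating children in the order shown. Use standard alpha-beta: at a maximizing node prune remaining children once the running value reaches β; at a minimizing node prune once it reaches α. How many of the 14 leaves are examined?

12

C [α=-∞,β=+∞]: v=-6
D [α=-∞,β=-6]: v=5 after child 2 ≥ β → β-cutoff, skip 1
E [α=-∞,β=-6]: v=8 after child 2 ≥ β → β-cutoff, skip 1
B [α=-∞,β=+∞]: v=-6
G [α=-6,β=+∞]: v=7
H [α=-6,β=7]: v=2
F [α=-6,β=+∞]: v=2
Root [α=-∞,β=+∞]: v=2
Leaves evaluated: 12 of 14.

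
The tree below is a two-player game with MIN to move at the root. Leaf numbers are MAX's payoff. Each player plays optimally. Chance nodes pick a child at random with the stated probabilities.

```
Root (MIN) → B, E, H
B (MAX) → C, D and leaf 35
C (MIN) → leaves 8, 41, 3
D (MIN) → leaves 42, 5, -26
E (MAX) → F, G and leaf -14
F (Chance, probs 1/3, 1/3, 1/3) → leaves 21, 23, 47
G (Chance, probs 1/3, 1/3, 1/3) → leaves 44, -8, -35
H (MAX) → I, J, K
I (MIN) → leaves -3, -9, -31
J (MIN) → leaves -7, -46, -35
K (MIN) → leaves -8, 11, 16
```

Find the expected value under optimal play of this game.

-8

C (MIN): min(8, 41, 3) = 3
D (MIN): min(42, 5, -26) = -26
B (MAX): max(3, -26, 35) = 35
F (Chance): 1/3·21 + 1/3·23 + 1/3·47 = 30.33
G (Chance): 1/3·44 + 1/3·-8 + 1/3·-35 = 0.33
E (MAX): max(30.33, 0.33, -14) = 30.33
I (MIN): min(-3, -9, -31) = -31
J (MIN): min(-7, -46, -35) = -46
K (MIN): min(-8, 11, 16) = -8
H (MAX): max(-31, -46, -8) = -8
Root (MIN): min(35, 30.33, -8) = -8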